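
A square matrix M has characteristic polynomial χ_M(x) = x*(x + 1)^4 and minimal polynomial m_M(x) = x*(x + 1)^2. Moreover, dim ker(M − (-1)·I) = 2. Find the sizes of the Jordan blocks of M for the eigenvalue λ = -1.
Block sizes for λ = -1: [2, 2]

Step 1 — from the characteristic polynomial, algebraic multiplicity of λ = -1 is 4. From dim ker(M − (-1)·I) = 2, there are exactly 2 Jordan blocks for λ = -1.
Step 2 — from the minimal polynomial, the factor (x + 1)^2 tells us the largest block for λ = -1 has size 2.
Step 3 — with total size 4, 2 blocks, and largest block 2, the block sizes (in nonincreasing order) are [2, 2].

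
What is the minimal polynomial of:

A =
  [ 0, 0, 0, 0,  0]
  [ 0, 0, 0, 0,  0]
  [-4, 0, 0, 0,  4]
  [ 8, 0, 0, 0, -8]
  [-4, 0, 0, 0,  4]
x^2 - 4*x

The characteristic polynomial is χ_A(x) = x^4*(x - 4), so the eigenvalues are known. The minimal polynomial is
  m_A(x) = Π_λ (x − λ)^{k_λ}
where k_λ is the size of the *largest* Jordan block for λ (equivalently, the smallest k with (A − λI)^k v = 0 for every generalised eigenvector v of λ).

  λ = 0: largest Jordan block has size 1, contributing (x − 0)
  λ = 4: largest Jordan block has size 1, contributing (x − 4)

So m_A(x) = x*(x - 4) = x^2 - 4*x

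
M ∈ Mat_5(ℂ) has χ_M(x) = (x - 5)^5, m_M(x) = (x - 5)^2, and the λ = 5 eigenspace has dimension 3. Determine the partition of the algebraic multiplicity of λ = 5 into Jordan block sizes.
Block sizes for λ = 5: [2, 2, 1]

Step 1 — from the characteristic polynomial, algebraic multiplicity of λ = 5 is 5. From dim ker(M − (5)·I) = 3, there are exactly 3 Jordan blocks for λ = 5.
Step 2 — from the minimal polynomial, the factor (x − 5)^2 tells us the largest block for λ = 5 has size 2.
Step 3 — with total size 5, 3 blocks, and largest block 2, the block sizes (in nonincreasing order) are [2, 2, 1].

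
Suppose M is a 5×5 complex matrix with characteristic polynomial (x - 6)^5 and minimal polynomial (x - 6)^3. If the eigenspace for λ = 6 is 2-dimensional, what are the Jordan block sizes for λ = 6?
Block sizes for λ = 6: [3, 2]

Step 1 — from the characteristic polynomial, algebraic multiplicity of λ = 6 is 5. From dim ker(M − (6)·I) = 2, there are exactly 2 Jordan blocks for λ = 6.
Step 2 — from the minimal polynomial, the factor (x − 6)^3 tells us the largest block for λ = 6 has size 3.
Step 3 — with total size 5, 2 blocks, and largest block 3, the block sizes (in nonincreasing order) are [3, 2].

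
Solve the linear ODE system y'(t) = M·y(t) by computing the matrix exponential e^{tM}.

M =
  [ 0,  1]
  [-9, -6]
e^{tM} =
  [3*t*exp(-3*t) + exp(-3*t), t*exp(-3*t)]
  [-9*t*exp(-3*t), -3*t*exp(-3*t) + exp(-3*t)]

Strategy: write M = P · J · P⁻¹ where J is a Jordan canonical form, so e^{tM} = P · e^{tJ} · P⁻¹, and e^{tJ} can be computed block-by-block.

M has Jordan form
J =
  [-3,  1]
  [ 0, -3]
(up to reordering of blocks).

Per-block formulas:
  For a 2×2 Jordan block J_2(-3): exp(t · J_2(-3)) = e^(-3t)·(I + t·N), where N is the 2×2 nilpotent shift.

After assembling e^{tJ} and conjugating by P, we get:

e^{tM} =
  [3*t*exp(-3*t) + exp(-3*t), t*exp(-3*t)]
  [-9*t*exp(-3*t), -3*t*exp(-3*t) + exp(-3*t)]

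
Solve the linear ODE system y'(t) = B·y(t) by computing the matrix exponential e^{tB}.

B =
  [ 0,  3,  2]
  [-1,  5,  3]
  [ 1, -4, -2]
e^{tB} =
  [-t*exp(t) + exp(t), t^2*exp(t)/2 + 3*t*exp(t), t^2*exp(t)/2 + 2*t*exp(t)]
  [-t*exp(t), t^2*exp(t)/2 + 4*t*exp(t) + exp(t), t^2*exp(t)/2 + 3*t*exp(t)]
  [t*exp(t), -t^2*exp(t)/2 - 4*t*exp(t), -t^2*exp(t)/2 - 3*t*exp(t) + exp(t)]

Strategy: write B = P · J · P⁻¹ where J is a Jordan canonical form, so e^{tB} = P · e^{tJ} · P⁻¹, and e^{tJ} can be computed block-by-block.

B has Jordan form
J =
  [1, 1, 0]
  [0, 1, 1]
  [0, 0, 1]
(up to reordering of blocks).

Per-block formulas:
  For a 3×3 Jordan block J_3(1): exp(t · J_3(1)) = e^(1t)·(I + t·N + (t^2/2)·N^2), where N is the 3×3 nilpotent shift.

After assembling e^{tJ} and conjugating by P, we get:

e^{tB} =
  [-t*exp(t) + exp(t), t^2*exp(t)/2 + 3*t*exp(t), t^2*exp(t)/2 + 2*t*exp(t)]
  [-t*exp(t), t^2*exp(t)/2 + 4*t*exp(t) + exp(t), t^2*exp(t)/2 + 3*t*exp(t)]
  [t*exp(t), -t^2*exp(t)/2 - 4*t*exp(t), -t^2*exp(t)/2 - 3*t*exp(t) + exp(t)]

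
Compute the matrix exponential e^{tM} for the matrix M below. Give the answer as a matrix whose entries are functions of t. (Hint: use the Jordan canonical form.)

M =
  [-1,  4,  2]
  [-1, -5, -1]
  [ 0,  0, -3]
e^{tM} =
  [2*t*exp(-3*t) + exp(-3*t), 4*t*exp(-3*t), 2*t*exp(-3*t)]
  [-t*exp(-3*t), -2*t*exp(-3*t) + exp(-3*t), -t*exp(-3*t)]
  [0, 0, exp(-3*t)]

Strategy: write M = P · J · P⁻¹ where J is a Jordan canonical form, so e^{tM} = P · e^{tJ} · P⁻¹, and e^{tJ} can be computed block-by-block.

M has Jordan form
J =
  [-3,  1,  0]
  [ 0, -3,  0]
  [ 0,  0, -3]
(up to reordering of blocks).

Per-block formulas:
  For a 2×2 Jordan block J_2(-3): exp(t · J_2(-3)) = e^(-3t)·(I + t·N), where N is the 2×2 nilpotent shift.
  For a 1×1 block at λ = -3: exp(t · [-3]) = [e^(-3t)].

After assembling e^{tJ} and conjugating by P, we get:

e^{tM} =
  [2*t*exp(-3*t) + exp(-3*t), 4*t*exp(-3*t), 2*t*exp(-3*t)]
  [-t*exp(-3*t), -2*t*exp(-3*t) + exp(-3*t), -t*exp(-3*t)]
  [0, 0, exp(-3*t)]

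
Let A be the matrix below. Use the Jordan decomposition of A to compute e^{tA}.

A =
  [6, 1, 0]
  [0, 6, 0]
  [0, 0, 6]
e^{tA} =
  [exp(6*t), t*exp(6*t), 0]
  [0, exp(6*t), 0]
  [0, 0, exp(6*t)]

Strategy: write A = P · J · P⁻¹ where J is a Jordan canonical form, so e^{tA} = P · e^{tJ} · P⁻¹, and e^{tJ} can be computed block-by-block.

A has Jordan form
J =
  [6, 1, 0]
  [0, 6, 0]
  [0, 0, 6]
(up to reordering of blocks).

Per-block formulas:
  For a 1×1 block at λ = 6: exp(t · [6]) = [e^(6t)].
  For a 2×2 Jordan block J_2(6): exp(t · J_2(6)) = e^(6t)·(I + t·N), where N is the 2×2 nilpotent shift.

After assembling e^{tJ} and conjugating by P, we get:

e^{tA} =
  [exp(6*t), t*exp(6*t), 0]
  [0, exp(6*t), 0]
  [0, 0, exp(6*t)]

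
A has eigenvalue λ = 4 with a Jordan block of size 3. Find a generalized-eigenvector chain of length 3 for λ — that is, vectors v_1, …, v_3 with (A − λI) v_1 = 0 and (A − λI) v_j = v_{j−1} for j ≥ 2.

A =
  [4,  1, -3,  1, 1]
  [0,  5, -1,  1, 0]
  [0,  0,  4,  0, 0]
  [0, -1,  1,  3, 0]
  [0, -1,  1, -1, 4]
A Jordan chain for λ = 4 of length 3:
v_1 = (-1, 0, 0, 0, 0)ᵀ
v_2 = (1, 1, 0, -1, -1)ᵀ
v_3 = (0, 1, 0, 0, 0)ᵀ

Let N = A − (4)·I. We want v_3 with N^3 v_3 = 0 but N^2 v_3 ≠ 0; then v_{j-1} := N · v_j for j = 3, …, 2.

Pick v_3 = (0, 1, 0, 0, 0)ᵀ.
Then v_2 = N · v_3 = (1, 1, 0, -1, -1)ᵀ.
Then v_1 = N · v_2 = (-1, 0, 0, 0, 0)ᵀ.

Sanity check: (A − (4)·I) v_1 = (0, 0, 0, 0, 0)ᵀ = 0. ✓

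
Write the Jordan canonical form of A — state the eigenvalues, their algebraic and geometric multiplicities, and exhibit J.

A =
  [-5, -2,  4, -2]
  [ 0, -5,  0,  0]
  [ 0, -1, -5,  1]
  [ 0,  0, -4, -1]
J_1(-5) ⊕ J_1(-5) ⊕ J_2(-3)

The characteristic polynomial is
  det(x·I − A) = x^4 + 16*x^3 + 94*x^2 + 240*x + 225 = (x + 3)^2*(x + 5)^2

Eigenvalues and multiplicities (the geometric multiplicity of λ is n − rank(A − λI), which equals the number of Jordan blocks for λ):
  λ = -5: algebraic multiplicity = 2, geometric multiplicity = 2
  λ = -3: algebraic multiplicity = 2, geometric multiplicity = 1

Determining the block sizes for each eigenvalue:
  λ = -5: gm = am = 2, so every block has size 1 → block sizes [1, 1]
  λ = -3: one block (gm = 1), so the single block has size am = 2 → block sizes [2]

Assembling the blocks gives a Jordan form
J =
  [-5,  0,  0,  0]
  [ 0, -5,  0,  0]
  [ 0,  0, -3,  1]
  [ 0,  0,  0, -3]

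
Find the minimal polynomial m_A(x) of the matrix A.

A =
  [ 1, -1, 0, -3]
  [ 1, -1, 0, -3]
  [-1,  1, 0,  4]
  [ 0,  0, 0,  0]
x^2

The characteristic polynomial is χ_A(x) = x^4, so the eigenvalues are known. The minimal polynomial is
  m_A(x) = Π_λ (x − λ)^{k_λ}
where k_λ is the size of the *largest* Jordan block for λ (equivalently, the smallest k with (A − λI)^k v = 0 for every generalised eigenvector v of λ).

  λ = 0: largest Jordan block has size 2, contributing (x − 0)^2

So m_A(x) = x^2 = x^2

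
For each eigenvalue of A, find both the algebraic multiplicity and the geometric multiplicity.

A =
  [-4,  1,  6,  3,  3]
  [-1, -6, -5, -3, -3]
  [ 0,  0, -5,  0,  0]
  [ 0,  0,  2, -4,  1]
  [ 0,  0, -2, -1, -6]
λ = -5: alg = 5, geom = 2

Step 1 — factor the characteristic polynomial to read off the algebraic multiplicities:
  χ_A(x) = (x + 5)^5

Step 2 — compute geometric multiplicities via the rank-nullity identity g(λ) = n − rank(A − λI):
  rank(A − (-5)·I) = 3, so dim ker(A − (-5)·I) = n − 3 = 2

Summary:
  λ = -5: algebraic multiplicity = 5, geometric multiplicity = 2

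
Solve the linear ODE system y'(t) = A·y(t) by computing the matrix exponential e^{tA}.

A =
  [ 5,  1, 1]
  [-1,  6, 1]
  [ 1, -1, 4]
e^{tA} =
  [exp(5*t), t*exp(5*t), t*exp(5*t)]
  [-t*exp(5*t), -t^2*exp(5*t)/2 + t*exp(5*t) + exp(5*t), -t^2*exp(5*t)/2 + t*exp(5*t)]
  [t*exp(5*t), t^2*exp(5*t)/2 - t*exp(5*t), t^2*exp(5*t)/2 - t*exp(5*t) + exp(5*t)]

Strategy: write A = P · J · P⁻¹ where J is a Jordan canonical form, so e^{tA} = P · e^{tJ} · P⁻¹, and e^{tJ} can be computed block-by-block.

A has Jordan form
J =
  [5, 1, 0]
  [0, 5, 1]
  [0, 0, 5]
(up to reordering of blocks).

Per-block formulas:
  For a 3×3 Jordan block J_3(5): exp(t · J_3(5)) = e^(5t)·(I + t·N + (t^2/2)·N^2), where N is the 3×3 nilpotent shift.

After assembling e^{tJ} and conjugating by P, we get:

e^{tA} =
  [exp(5*t), t*exp(5*t), t*exp(5*t)]
  [-t*exp(5*t), -t^2*exp(5*t)/2 + t*exp(5*t) + exp(5*t), -t^2*exp(5*t)/2 + t*exp(5*t)]
  [t*exp(5*t), t^2*exp(5*t)/2 - t*exp(5*t), t^2*exp(5*t)/2 - t*exp(5*t) + exp(5*t)]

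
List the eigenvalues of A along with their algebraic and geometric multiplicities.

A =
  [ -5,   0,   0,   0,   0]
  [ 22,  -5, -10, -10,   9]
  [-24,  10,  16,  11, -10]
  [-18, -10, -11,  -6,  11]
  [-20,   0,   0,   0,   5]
λ = -5: alg = 2, geom = 2; λ = 5: alg = 3, geom = 1

Step 1 — factor the characteristic polynomial to read off the algebraic multiplicities:
  χ_A(x) = (x - 5)^3*(x + 5)^2

Step 2 — compute geometric multiplicities via the rank-nullity identity g(λ) = n − rank(A − λI):
  rank(A − (-5)·I) = 3, so dim ker(A − (-5)·I) = n − 3 = 2
  rank(A − (5)·I) = 4, so dim ker(A − (5)·I) = n − 4 = 1

Summary:
  λ = -5: algebraic multiplicity = 2, geometric multiplicity = 2
  λ = 5: algebraic multiplicity = 3, geometric multiplicity = 1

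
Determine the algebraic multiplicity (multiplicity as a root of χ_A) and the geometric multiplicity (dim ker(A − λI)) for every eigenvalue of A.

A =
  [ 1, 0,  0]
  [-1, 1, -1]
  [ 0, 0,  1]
λ = 1: alg = 3, geom = 2

Step 1 — factor the characteristic polynomial to read off the algebraic multiplicities:
  χ_A(x) = (x - 1)^3

Step 2 — compute geometric multiplicities via the rank-nullity identity g(λ) = n − rank(A − λI):
  rank(A − (1)·I) = 1, so dim ker(A − (1)·I) = n − 1 = 2

Summary:
  λ = 1: algebraic multiplicity = 3, geometric multiplicity = 2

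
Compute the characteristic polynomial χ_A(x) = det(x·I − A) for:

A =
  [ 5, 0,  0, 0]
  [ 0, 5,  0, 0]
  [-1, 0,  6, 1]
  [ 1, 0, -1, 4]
x^4 - 20*x^3 + 150*x^2 - 500*x + 625

Expanding det(x·I − A) (e.g. by cofactor expansion or by noting that A is similar to its Jordan form J, which has the same characteristic polynomial as A) gives
  χ_A(x) = x^4 - 20*x^3 + 150*x^2 - 500*x + 625
which factors as (x - 5)^4. The eigenvalues (with algebraic multiplicities) are λ = 5 with multiplicity 4.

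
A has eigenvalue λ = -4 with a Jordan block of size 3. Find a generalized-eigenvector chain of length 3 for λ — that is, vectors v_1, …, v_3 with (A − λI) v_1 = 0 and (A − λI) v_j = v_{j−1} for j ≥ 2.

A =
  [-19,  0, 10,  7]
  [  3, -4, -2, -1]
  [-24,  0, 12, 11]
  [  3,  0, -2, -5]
A Jordan chain for λ = -4 of length 3:
v_1 = (6, 0, 9, 0)ᵀ
v_2 = (-15, 3, -24, 3)ᵀ
v_3 = (1, 0, 0, 0)ᵀ

Let N = A − (-4)·I. We want v_3 with N^3 v_3 = 0 but N^2 v_3 ≠ 0; then v_{j-1} := N · v_j for j = 3, …, 2.

Pick v_3 = (1, 0, 0, 0)ᵀ.
Then v_2 = N · v_3 = (-15, 3, -24, 3)ᵀ.
Then v_1 = N · v_2 = (6, 0, 9, 0)ᵀ.

Sanity check: (A − (-4)·I) v_1 = (0, 0, 0, 0)ᵀ = 0. ✓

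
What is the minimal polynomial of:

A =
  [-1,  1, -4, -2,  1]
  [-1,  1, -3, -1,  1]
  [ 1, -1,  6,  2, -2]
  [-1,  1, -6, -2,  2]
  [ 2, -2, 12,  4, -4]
x^3

The characteristic polynomial is χ_A(x) = x^5, so the eigenvalues are known. The minimal polynomial is
  m_A(x) = Π_λ (x − λ)^{k_λ}
where k_λ is the size of the *largest* Jordan block for λ (equivalently, the smallest k with (A − λI)^k v = 0 for every generalised eigenvector v of λ).

  λ = 0: largest Jordan block has size 3, contributing (x − 0)^3

So m_A(x) = x^3 = x^3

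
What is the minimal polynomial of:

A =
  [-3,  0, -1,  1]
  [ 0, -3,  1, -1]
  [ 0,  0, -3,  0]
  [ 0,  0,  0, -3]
x^2 + 6*x + 9

The characteristic polynomial is χ_A(x) = (x + 3)^4, so the eigenvalues are known. The minimal polynomial is
  m_A(x) = Π_λ (x − λ)^{k_λ}
where k_λ is the size of the *largest* Jordan block for λ (equivalently, the smallest k with (A − λI)^k v = 0 for every generalised eigenvector v of λ).

  λ = -3: largest Jordan block has size 2, contributing (x + 3)^2

So m_A(x) = (x + 3)^2 = x^2 + 6*x + 9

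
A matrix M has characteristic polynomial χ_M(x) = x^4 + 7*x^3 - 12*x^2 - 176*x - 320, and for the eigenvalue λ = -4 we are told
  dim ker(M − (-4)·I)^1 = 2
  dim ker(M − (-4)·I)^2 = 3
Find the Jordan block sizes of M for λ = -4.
Block sizes for λ = -4: [2, 1]

From the dimensions of kernels of powers, the number of Jordan blocks of size at least j is d_j − d_{j−1} where d_j = dim ker(N^j) (with d_0 = 0). Computing the differences gives [2, 1].
The number of blocks of size exactly k is (#blocks of size ≥ k) − (#blocks of size ≥ k + 1), so the partition is: 1 block(s) of size 1, 1 block(s) of size 2.
In nonincreasing order the block sizes are [2, 1].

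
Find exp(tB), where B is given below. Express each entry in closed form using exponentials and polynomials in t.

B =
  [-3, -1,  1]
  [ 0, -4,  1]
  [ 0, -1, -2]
e^{tB} =
  [exp(-3*t), -t*exp(-3*t), t*exp(-3*t)]
  [0, -t*exp(-3*t) + exp(-3*t), t*exp(-3*t)]
  [0, -t*exp(-3*t), t*exp(-3*t) + exp(-3*t)]

Strategy: write B = P · J · P⁻¹ where J is a Jordan canonical form, so e^{tB} = P · e^{tJ} · P⁻¹, and e^{tJ} can be computed block-by-block.

B has Jordan form
J =
  [-3,  1,  0]
  [ 0, -3,  0]
  [ 0,  0, -3]
(up to reordering of blocks).

Per-block formulas:
  For a 1×1 block at λ = -3: exp(t · [-3]) = [e^(-3t)].
  For a 2×2 Jordan block J_2(-3): exp(t · J_2(-3)) = e^(-3t)·(I + t·N), where N is the 2×2 nilpotent shift.

After assembling e^{tJ} and conjugating by P, we get:

e^{tB} =
  [exp(-3*t), -t*exp(-3*t), t*exp(-3*t)]
  [0, -t*exp(-3*t) + exp(-3*t), t*exp(-3*t)]
  [0, -t*exp(-3*t), t*exp(-3*t) + exp(-3*t)]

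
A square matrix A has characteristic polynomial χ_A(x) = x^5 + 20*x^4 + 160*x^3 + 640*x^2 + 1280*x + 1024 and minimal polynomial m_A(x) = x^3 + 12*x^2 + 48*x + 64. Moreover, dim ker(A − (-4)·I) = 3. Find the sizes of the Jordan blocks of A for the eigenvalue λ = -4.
Block sizes for λ = -4: [3, 1, 1]

Step 1 — from the characteristic polynomial, algebraic multiplicity of λ = -4 is 5. From dim ker(A − (-4)·I) = 3, there are exactly 3 Jordan blocks for λ = -4.
Step 2 — from the minimal polynomial, the factor (x + 4)^3 tells us the largest block for λ = -4 has size 3.
Step 3 — with total size 5, 3 blocks, and largest block 3, the block sizes (in nonincreasing order) are [3, 1, 1].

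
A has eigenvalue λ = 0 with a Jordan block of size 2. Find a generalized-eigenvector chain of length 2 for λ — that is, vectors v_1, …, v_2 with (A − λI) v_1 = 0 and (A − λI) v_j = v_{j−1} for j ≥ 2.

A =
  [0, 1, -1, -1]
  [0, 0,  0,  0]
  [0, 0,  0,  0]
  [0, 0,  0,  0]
A Jordan chain for λ = 0 of length 2:
v_1 = (1, 0, 0, 0)ᵀ
v_2 = (0, 1, 0, 0)ᵀ

Let N = A − (0)·I. We want v_2 with N^2 v_2 = 0 but N^1 v_2 ≠ 0; then v_{j-1} := N · v_j for j = 2, …, 2.

Pick v_2 = (0, 1, 0, 0)ᵀ.
Then v_1 = N · v_2 = (1, 0, 0, 0)ᵀ.

Sanity check: (A − (0)·I) v_1 = (0, 0, 0, 0)ᵀ = 0. ✓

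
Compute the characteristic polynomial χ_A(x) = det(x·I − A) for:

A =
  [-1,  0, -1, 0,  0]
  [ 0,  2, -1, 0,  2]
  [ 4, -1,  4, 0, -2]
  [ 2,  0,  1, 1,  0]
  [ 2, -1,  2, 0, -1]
x^5 - 5*x^4 + 10*x^3 - 10*x^2 + 5*x - 1

Expanding det(x·I − A) (e.g. by cofactor expansion or by noting that A is similar to its Jordan form J, which has the same characteristic polynomial as A) gives
  χ_A(x) = x^5 - 5*x^4 + 10*x^3 - 10*x^2 + 5*x - 1
which factors as (x - 1)^5. The eigenvalues (with algebraic multiplicities) are λ = 1 with multiplicity 5.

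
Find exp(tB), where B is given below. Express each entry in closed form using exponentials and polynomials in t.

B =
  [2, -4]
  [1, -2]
e^{tB} =
  [2*t + 1, -4*t]
  [t, 1 - 2*t]

Strategy: write B = P · J · P⁻¹ where J is a Jordan canonical form, so e^{tB} = P · e^{tJ} · P⁻¹, and e^{tJ} can be computed block-by-block.

B has Jordan form
J =
  [0, 1]
  [0, 0]
(up to reordering of blocks).

Per-block formulas:
  For a 2×2 Jordan block J_2(0): exp(t · J_2(0)) = e^(0t)·(I + t·N), where N is the 2×2 nilpotent shift.

After assembling e^{tJ} and conjugating by P, we get:

e^{tB} =
  [2*t + 1, -4*t]
  [t, 1 - 2*t]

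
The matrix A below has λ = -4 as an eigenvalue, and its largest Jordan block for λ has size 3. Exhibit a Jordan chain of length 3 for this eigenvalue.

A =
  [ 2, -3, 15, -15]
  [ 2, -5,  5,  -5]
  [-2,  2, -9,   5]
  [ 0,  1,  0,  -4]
A Jordan chain for λ = -4 of length 3:
v_1 = (0, 0, 2, 2)ᵀ
v_2 = (6, 2, -2, 0)ᵀ
v_3 = (1, 0, 0, 0)ᵀ

Let N = A − (-4)·I. We want v_3 with N^3 v_3 = 0 but N^2 v_3 ≠ 0; then v_{j-1} := N · v_j for j = 3, …, 2.

Pick v_3 = (1, 0, 0, 0)ᵀ.
Then v_2 = N · v_3 = (6, 2, -2, 0)ᵀ.
Then v_1 = N · v_2 = (0, 0, 2, 2)ᵀ.

Sanity check: (A − (-4)·I) v_1 = (0, 0, 0, 0)ᵀ = 0. ✓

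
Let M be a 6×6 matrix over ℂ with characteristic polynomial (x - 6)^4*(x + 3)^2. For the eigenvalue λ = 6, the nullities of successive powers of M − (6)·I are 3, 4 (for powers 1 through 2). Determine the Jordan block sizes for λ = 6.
Block sizes for λ = 6: [2, 1, 1]

From the dimensions of kernels of powers, the number of Jordan blocks of size at least j is d_j − d_{j−1} where d_j = dim ker(N^j) (with d_0 = 0). Computing the differences gives [3, 1].
The number of blocks of size exactly k is (#blocks of size ≥ k) − (#blocks of size ≥ k + 1), so the partition is: 2 block(s) of size 1, 1 block(s) of size 2.
In nonincreasing order the block sizes are [2, 1, 1].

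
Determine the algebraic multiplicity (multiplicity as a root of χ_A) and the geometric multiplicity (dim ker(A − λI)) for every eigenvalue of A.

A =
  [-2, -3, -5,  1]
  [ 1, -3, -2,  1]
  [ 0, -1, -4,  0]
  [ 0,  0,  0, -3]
λ = -3: alg = 4, geom = 2

Step 1 — factor the characteristic polynomial to read off the algebraic multiplicities:
  χ_A(x) = (x + 3)^4

Step 2 — compute geometric multiplicities via the rank-nullity identity g(λ) = n − rank(A − λI):
  rank(A − (-3)·I) = 2, so dim ker(A − (-3)·I) = n − 2 = 2

Summary:
  λ = -3: algebraic multiplicity = 4, geometric multiplicity = 2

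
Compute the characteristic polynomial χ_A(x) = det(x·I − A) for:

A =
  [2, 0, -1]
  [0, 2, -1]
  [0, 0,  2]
x^3 - 6*x^2 + 12*x - 8

Expanding det(x·I − A) (e.g. by cofactor expansion or by noting that A is similar to its Jordan form J, which has the same characteristic polynomial as A) gives
  χ_A(x) = x^3 - 6*x^2 + 12*x - 8
which factors as (x - 2)^3. The eigenvalues (with algebraic multiplicities) are λ = 2 with multiplicity 3.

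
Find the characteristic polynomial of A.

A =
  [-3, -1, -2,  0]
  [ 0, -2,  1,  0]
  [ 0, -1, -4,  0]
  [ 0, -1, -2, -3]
x^4 + 12*x^3 + 54*x^2 + 108*x + 81

Expanding det(x·I − A) (e.g. by cofactor expansion or by noting that A is similar to its Jordan form J, which has the same characteristic polynomial as A) gives
  χ_A(x) = x^4 + 12*x^3 + 54*x^2 + 108*x + 81
which factors as (x + 3)^4. The eigenvalues (with algebraic multiplicities) are λ = -3 with multiplicity 4.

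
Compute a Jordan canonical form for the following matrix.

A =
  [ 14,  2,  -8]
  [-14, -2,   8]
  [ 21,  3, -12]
J_2(0) ⊕ J_1(0)

The characteristic polynomial is
  det(x·I − A) = x^3

Eigenvalues and multiplicities (the geometric multiplicity of λ is n − rank(A − λI), which equals the number of Jordan blocks for λ):
  λ = 0: algebraic multiplicity = 3, geometric multiplicity = 2

Determining the block sizes for each eigenvalue:
  λ = 0: 2 blocks summing to 3 forces exactly one block of size 2 and the rest size 1 → block sizes [2, 1]

Assembling the blocks gives a Jordan form
J =
  [0, 1, 0]
  [0, 0, 0]
  [0, 0, 0]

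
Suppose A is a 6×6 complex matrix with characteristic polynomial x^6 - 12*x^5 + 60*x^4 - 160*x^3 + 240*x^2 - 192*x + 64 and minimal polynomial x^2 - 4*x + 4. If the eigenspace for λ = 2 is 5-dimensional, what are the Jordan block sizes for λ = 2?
Block sizes for λ = 2: [2, 1, 1, 1, 1]

Step 1 — from the characteristic polynomial, algebraic multiplicity of λ = 2 is 6. From dim ker(A − (2)·I) = 5, there are exactly 5 Jordan blocks for λ = 2.
Step 2 — from the minimal polynomial, the factor (x − 2)^2 tells us the largest block for λ = 2 has size 2.
Step 3 — with total size 6, 5 blocks, and largest block 2, the block sizes (in nonincreasing order) are [2, 1, 1, 1, 1].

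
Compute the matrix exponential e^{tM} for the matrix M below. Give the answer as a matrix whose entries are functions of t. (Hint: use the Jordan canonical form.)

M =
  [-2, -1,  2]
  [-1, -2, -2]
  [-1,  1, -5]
e^{tM} =
  [t*exp(-3*t) + exp(-3*t), -t*exp(-3*t), 2*t*exp(-3*t)]
  [-t*exp(-3*t), t*exp(-3*t) + exp(-3*t), -2*t*exp(-3*t)]
  [-t*exp(-3*t), t*exp(-3*t), -2*t*exp(-3*t) + exp(-3*t)]

Strategy: write M = P · J · P⁻¹ where J is a Jordan canonical form, so e^{tM} = P · e^{tJ} · P⁻¹, and e^{tJ} can be computed block-by-block.

M has Jordan form
J =
  [-3,  1,  0]
  [ 0, -3,  0]
  [ 0,  0, -3]
(up to reordering of blocks).

Per-block formulas:
  For a 1×1 block at λ = -3: exp(t · [-3]) = [e^(-3t)].
  For a 2×2 Jordan block J_2(-3): exp(t · J_2(-3)) = e^(-3t)·(I + t·N), where N is the 2×2 nilpotent shift.

After assembling e^{tJ} and conjugating by P, we get:

e^{tM} =
  [t*exp(-3*t) + exp(-3*t), -t*exp(-3*t), 2*t*exp(-3*t)]
  [-t*exp(-3*t), t*exp(-3*t) + exp(-3*t), -2*t*exp(-3*t)]
  [-t*exp(-3*t), t*exp(-3*t), -2*t*exp(-3*t) + exp(-3*t)]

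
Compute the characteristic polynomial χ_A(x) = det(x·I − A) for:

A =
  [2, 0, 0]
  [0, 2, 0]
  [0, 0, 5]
x^3 - 9*x^2 + 24*x - 20

Expanding det(x·I − A) (e.g. by cofactor expansion or by noting that A is similar to its Jordan form J, which has the same characteristic polynomial as A) gives
  χ_A(x) = x^3 - 9*x^2 + 24*x - 20
which factors as (x - 5)*(x - 2)^2. The eigenvalues (with algebraic multiplicities) are λ = 2 with multiplicity 2, λ = 5 with multiplicity 1.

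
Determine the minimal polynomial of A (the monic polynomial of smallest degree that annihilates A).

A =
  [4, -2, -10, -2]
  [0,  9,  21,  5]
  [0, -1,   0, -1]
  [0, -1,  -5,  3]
x^3 - 12*x^2 + 48*x - 64

The characteristic polynomial is χ_A(x) = (x - 4)^4, so the eigenvalues are known. The minimal polynomial is
  m_A(x) = Π_λ (x − λ)^{k_λ}
where k_λ is the size of the *largest* Jordan block for λ (equivalently, the smallest k with (A − λI)^k v = 0 for every generalised eigenvector v of λ).

  λ = 4: largest Jordan block has size 3, contributing (x − 4)^3

So m_A(x) = (x - 4)^3 = x^3 - 12*x^2 + 48*x - 64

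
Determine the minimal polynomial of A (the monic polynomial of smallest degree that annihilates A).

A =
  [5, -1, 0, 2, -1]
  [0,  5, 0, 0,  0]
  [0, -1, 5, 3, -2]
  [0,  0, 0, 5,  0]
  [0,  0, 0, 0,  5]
x^2 - 10*x + 25

The characteristic polynomial is χ_A(x) = (x - 5)^5, so the eigenvalues are known. The minimal polynomial is
  m_A(x) = Π_λ (x − λ)^{k_λ}
where k_λ is the size of the *largest* Jordan block for λ (equivalently, the smallest k with (A − λI)^k v = 0 for every generalised eigenvector v of λ).

  λ = 5: largest Jordan block has size 2, contributing (x − 5)^2

So m_A(x) = (x - 5)^2 = x^2 - 10*x + 25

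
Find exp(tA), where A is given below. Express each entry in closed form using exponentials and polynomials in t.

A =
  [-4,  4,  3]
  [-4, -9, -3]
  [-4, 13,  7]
e^{tA} =
  [-12*t^2*exp(-2*t) - 2*t*exp(-2*t) + exp(-2*t), 3*t^2*exp(-2*t)/2 + 4*t*exp(-2*t), 9*t^2*exp(-2*t)/2 + 3*t*exp(-2*t)]
  [24*t^2*exp(-2*t) - 4*t*exp(-2*t), -3*t^2*exp(-2*t) - 7*t*exp(-2*t) + exp(-2*t), -9*t^2*exp(-2*t) - 3*t*exp(-2*t)]
  [-40*t^2*exp(-2*t) - 4*t*exp(-2*t), 5*t^2*exp(-2*t) + 13*t*exp(-2*t), 15*t^2*exp(-2*t) + 9*t*exp(-2*t) + exp(-2*t)]

Strategy: write A = P · J · P⁻¹ where J is a Jordan canonical form, so e^{tA} = P · e^{tJ} · P⁻¹, and e^{tJ} can be computed block-by-block.

A has Jordan form
J =
  [-2,  1,  0]
  [ 0, -2,  1]
  [ 0,  0, -2]
(up to reordering of blocks).

Per-block formulas:
  For a 3×3 Jordan block J_3(-2): exp(t · J_3(-2)) = e^(-2t)·(I + t·N + (t^2/2)·N^2), where N is the 3×3 nilpotent shift.

After assembling e^{tJ} and conjugating by P, we get:

e^{tA} =
  [-12*t^2*exp(-2*t) - 2*t*exp(-2*t) + exp(-2*t), 3*t^2*exp(-2*t)/2 + 4*t*exp(-2*t), 9*t^2*exp(-2*t)/2 + 3*t*exp(-2*t)]
  [24*t^2*exp(-2*t) - 4*t*exp(-2*t), -3*t^2*exp(-2*t) - 7*t*exp(-2*t) + exp(-2*t), -9*t^2*exp(-2*t) - 3*t*exp(-2*t)]
  [-40*t^2*exp(-2*t) - 4*t*exp(-2*t), 5*t^2*exp(-2*t) + 13*t*exp(-2*t), 15*t^2*exp(-2*t) + 9*t*exp(-2*t) + exp(-2*t)]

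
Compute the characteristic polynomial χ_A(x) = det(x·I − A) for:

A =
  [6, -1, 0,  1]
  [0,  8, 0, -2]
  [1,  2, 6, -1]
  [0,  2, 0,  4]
x^4 - 24*x^3 + 216*x^2 - 864*x + 1296

Expanding det(x·I − A) (e.g. by cofactor expansion or by noting that A is similar to its Jordan form J, which has the same characteristic polynomial as A) gives
  χ_A(x) = x^4 - 24*x^3 + 216*x^2 - 864*x + 1296
which factors as (x - 6)^4. The eigenvalues (with algebraic multiplicities) are λ = 6 with multiplicity 4.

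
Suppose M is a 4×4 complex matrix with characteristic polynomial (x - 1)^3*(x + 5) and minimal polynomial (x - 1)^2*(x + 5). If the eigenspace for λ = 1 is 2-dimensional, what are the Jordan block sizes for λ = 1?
Block sizes for λ = 1: [2, 1]

Step 1 — from the characteristic polynomial, algebraic multiplicity of λ = 1 is 3. From dim ker(M − (1)·I) = 2, there are exactly 2 Jordan blocks for λ = 1.
Step 2 — from the minimal polynomial, the factor (x − 1)^2 tells us the largest block for λ = 1 has size 2.
Step 3 — with total size 3, 2 blocks, and largest block 2, the block sizes (in nonincreasing order) are [2, 1].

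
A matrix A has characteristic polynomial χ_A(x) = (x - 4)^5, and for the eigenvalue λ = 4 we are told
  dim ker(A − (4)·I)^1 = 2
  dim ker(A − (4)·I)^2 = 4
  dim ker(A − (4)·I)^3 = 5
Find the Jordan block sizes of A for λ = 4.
Block sizes for λ = 4: [3, 2]

From the dimensions of kernels of powers, the number of Jordan blocks of size at least j is d_j − d_{j−1} where d_j = dim ker(N^j) (with d_0 = 0). Computing the differences gives [2, 2, 1].
The number of blocks of size exactly k is (#blocks of size ≥ k) − (#blocks of size ≥ k + 1), so the partition is: 1 block(s) of size 2, 1 block(s) of size 3.
In nonincreasing order the block sizes are [3, 2].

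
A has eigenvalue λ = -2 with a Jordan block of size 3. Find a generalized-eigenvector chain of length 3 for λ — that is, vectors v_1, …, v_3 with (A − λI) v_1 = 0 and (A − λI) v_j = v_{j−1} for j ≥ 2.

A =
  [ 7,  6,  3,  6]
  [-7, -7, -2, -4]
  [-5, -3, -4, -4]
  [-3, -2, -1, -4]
A Jordan chain for λ = -2 of length 3:
v_1 = (6, -6, -2, -2)ᵀ
v_2 = (9, -7, -5, -3)ᵀ
v_3 = (1, 0, 0, 0)ᵀ

Let N = A − (-2)·I. We want v_3 with N^3 v_3 = 0 but N^2 v_3 ≠ 0; then v_{j-1} := N · v_j for j = 3, …, 2.

Pick v_3 = (1, 0, 0, 0)ᵀ.
Then v_2 = N · v_3 = (9, -7, -5, -3)ᵀ.
Then v_1 = N · v_2 = (6, -6, -2, -2)ᵀ.

Sanity check: (A − (-2)·I) v_1 = (0, 0, 0, 0)ᵀ = 0. ✓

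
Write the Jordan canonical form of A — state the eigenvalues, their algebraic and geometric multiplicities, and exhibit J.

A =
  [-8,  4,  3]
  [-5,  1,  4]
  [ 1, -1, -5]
J_3(-4)

The characteristic polynomial is
  det(x·I − A) = x^3 + 12*x^2 + 48*x + 64 = (x + 4)^3

Eigenvalues and multiplicities (the geometric multiplicity of λ is n − rank(A − λI), which equals the number of Jordan blocks for λ):
  λ = -4: algebraic multiplicity = 3, geometric multiplicity = 1

Determining the block sizes for each eigenvalue:
  λ = -4: one block (gm = 1), so the single block has size am = 3 → block sizes [3]

Assembling the blocks gives a Jordan form
J =
  [-4,  1,  0]
  [ 0, -4,  1]
  [ 0,  0, -4]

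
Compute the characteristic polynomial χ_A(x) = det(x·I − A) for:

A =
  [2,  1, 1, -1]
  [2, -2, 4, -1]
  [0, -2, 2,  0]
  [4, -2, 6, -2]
x^4

Expanding det(x·I − A) (e.g. by cofactor expansion or by noting that A is similar to its Jordan form J, which has the same characteristic polynomial as A) gives
  χ_A(x) = x^4
which factors as x^4. The eigenvalues (with algebraic multiplicities) are λ = 0 with multiplicity 4.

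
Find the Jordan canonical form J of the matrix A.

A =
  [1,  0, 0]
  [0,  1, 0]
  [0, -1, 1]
J_2(1) ⊕ J_1(1)

The characteristic polynomial is
  det(x·I − A) = x^3 - 3*x^2 + 3*x - 1 = (x - 1)^3

Eigenvalues and multiplicities (the geometric multiplicity of λ is n − rank(A − λI), which equals the number of Jordan blocks for λ):
  λ = 1: algebraic multiplicity = 3, geometric multiplicity = 2

Determining the block sizes for each eigenvalue:
  λ = 1: 2 blocks summing to 3 forces exactly one block of size 2 and the rest size 1 → block sizes [2, 1]

Assembling the blocks gives a Jordan form
J =
  [1, 1, 0]
  [0, 1, 0]
  [0, 0, 1]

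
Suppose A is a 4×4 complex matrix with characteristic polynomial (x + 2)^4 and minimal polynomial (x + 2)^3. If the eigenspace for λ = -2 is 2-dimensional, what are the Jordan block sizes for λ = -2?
Block sizes for λ = -2: [3, 1]

Step 1 — from the characteristic polynomial, algebraic multiplicity of λ = -2 is 4. From dim ker(A − (-2)·I) = 2, there are exactly 2 Jordan blocks for λ = -2.
Step 2 — from the minimal polynomial, the factor (x + 2)^3 tells us the largest block for λ = -2 has size 3.
Step 3 — with total size 4, 2 blocks, and largest block 3, the block sizes (in nonincreasing order) are [3, 1].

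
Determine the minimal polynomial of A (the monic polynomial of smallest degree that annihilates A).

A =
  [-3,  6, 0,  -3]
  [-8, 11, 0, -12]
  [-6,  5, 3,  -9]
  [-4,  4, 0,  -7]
x^4 - 4*x^3 - 2*x^2 + 12*x + 9

The characteristic polynomial is χ_A(x) = (x - 3)^2*(x + 1)^2, so the eigenvalues are known. The minimal polynomial is
  m_A(x) = Π_λ (x − λ)^{k_λ}
where k_λ is the size of the *largest* Jordan block for λ (equivalently, the smallest k with (A − λI)^k v = 0 for every generalised eigenvector v of λ).

  λ = -1: largest Jordan block has size 2, contributing (x + 1)^2
  λ = 3: largest Jordan block has size 2, contributing (x − 3)^2

So m_A(x) = (x - 3)^2*(x + 1)^2 = x^4 - 4*x^3 - 2*x^2 + 12*x + 9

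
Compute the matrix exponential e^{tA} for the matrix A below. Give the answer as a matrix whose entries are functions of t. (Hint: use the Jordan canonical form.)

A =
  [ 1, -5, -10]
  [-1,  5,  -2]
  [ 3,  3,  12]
e^{tA} =
  [-5*t*exp(6*t) + exp(6*t), -5*t*exp(6*t), -10*t*exp(6*t)]
  [-t*exp(6*t), -t*exp(6*t) + exp(6*t), -2*t*exp(6*t)]
  [3*t*exp(6*t), 3*t*exp(6*t), 6*t*exp(6*t) + exp(6*t)]

Strategy: write A = P · J · P⁻¹ where J is a Jordan canonical form, so e^{tA} = P · e^{tJ} · P⁻¹, and e^{tJ} can be computed block-by-block.

A has Jordan form
J =
  [6, 1, 0]
  [0, 6, 0]
  [0, 0, 6]
(up to reordering of blocks).

Per-block formulas:
  For a 2×2 Jordan block J_2(6): exp(t · J_2(6)) = e^(6t)·(I + t·N), where N is the 2×2 nilpotent shift.
  For a 1×1 block at λ = 6: exp(t · [6]) = [e^(6t)].

After assembling e^{tJ} and conjugating by P, we get:

e^{tA} =
  [-5*t*exp(6*t) + exp(6*t), -5*t*exp(6*t), -10*t*exp(6*t)]
  [-t*exp(6*t), -t*exp(6*t) + exp(6*t), -2*t*exp(6*t)]
  [3*t*exp(6*t), 3*t*exp(6*t), 6*t*exp(6*t) + exp(6*t)]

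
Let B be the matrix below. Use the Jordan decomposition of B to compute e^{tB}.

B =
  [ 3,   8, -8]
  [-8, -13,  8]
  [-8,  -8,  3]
e^{tB} =
  [exp(3*t), exp(3*t) - exp(-5*t), -exp(3*t) + exp(-5*t)]
  [-exp(3*t) + exp(-5*t), -exp(3*t) + 2*exp(-5*t), exp(3*t) - exp(-5*t)]
  [-exp(3*t) + exp(-5*t), -exp(3*t) + exp(-5*t), exp(3*t)]

Strategy: write B = P · J · P⁻¹ where J is a Jordan canonical form, so e^{tB} = P · e^{tJ} · P⁻¹, and e^{tJ} can be computed block-by-block.

B has Jordan form
J =
  [-5,  0, 0]
  [ 0, -5, 0]
  [ 0,  0, 3]
(up to reordering of blocks).

Per-block formulas:
  For a 1×1 block at λ = 3: exp(t · [3]) = [e^(3t)].
  For a 1×1 block at λ = -5: exp(t · [-5]) = [e^(-5t)].

After assembling e^{tJ} and conjugating by P, we get:

e^{tB} =
  [exp(3*t), exp(3*t) - exp(-5*t), -exp(3*t) + exp(-5*t)]
  [-exp(3*t) + exp(-5*t), -exp(3*t) + 2*exp(-5*t), exp(3*t) - exp(-5*t)]
  [-exp(3*t) + exp(-5*t), -exp(3*t) + exp(-5*t), exp(3*t)]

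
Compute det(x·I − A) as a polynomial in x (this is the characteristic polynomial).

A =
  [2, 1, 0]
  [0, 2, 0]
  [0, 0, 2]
x^3 - 6*x^2 + 12*x - 8

Expanding det(x·I − A) (e.g. by cofactor expansion or by noting that A is similar to its Jordan form J, which has the same characteristic polynomial as A) gives
  χ_A(x) = x^3 - 6*x^2 + 12*x - 8
which factors as (x - 2)^3. The eigenvalues (with algebraic multiplicities) are λ = 2 with multiplicity 3.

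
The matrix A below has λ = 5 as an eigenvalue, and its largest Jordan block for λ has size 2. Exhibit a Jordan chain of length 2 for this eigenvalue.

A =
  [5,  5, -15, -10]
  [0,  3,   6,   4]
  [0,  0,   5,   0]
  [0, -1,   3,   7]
A Jordan chain for λ = 5 of length 2:
v_1 = (5, -2, 0, -1)ᵀ
v_2 = (0, 1, 0, 0)ᵀ

Let N = A − (5)·I. We want v_2 with N^2 v_2 = 0 but N^1 v_2 ≠ 0; then v_{j-1} := N · v_j for j = 2, …, 2.

Pick v_2 = (0, 1, 0, 0)ᵀ.
Then v_1 = N · v_2 = (5, -2, 0, -1)ᵀ.

Sanity check: (A − (5)·I) v_1 = (0, 0, 0, 0)ᵀ = 0. ✓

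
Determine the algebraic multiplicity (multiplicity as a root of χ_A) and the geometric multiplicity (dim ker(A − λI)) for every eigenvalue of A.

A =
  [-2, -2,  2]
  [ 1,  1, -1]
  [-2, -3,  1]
λ = 0: alg = 3, geom = 1

Step 1 — factor the characteristic polynomial to read off the algebraic multiplicities:
  χ_A(x) = x^3

Step 2 — compute geometric multiplicities via the rank-nullity identity g(λ) = n − rank(A − λI):
  rank(A − (0)·I) = 2, so dim ker(A − (0)·I) = n − 2 = 1

Summary:
  λ = 0: algebraic multiplicity = 3, geometric multiplicity = 1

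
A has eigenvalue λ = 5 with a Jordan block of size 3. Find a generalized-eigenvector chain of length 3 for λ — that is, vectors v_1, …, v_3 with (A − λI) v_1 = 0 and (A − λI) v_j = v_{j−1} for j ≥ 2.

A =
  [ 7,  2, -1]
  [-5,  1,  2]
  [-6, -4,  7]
A Jordan chain for λ = 5 of length 3:
v_1 = (0, -2, -4)ᵀ
v_2 = (2, -5, -6)ᵀ
v_3 = (1, 0, 0)ᵀ

Let N = A − (5)·I. We want v_3 with N^3 v_3 = 0 but N^2 v_3 ≠ 0; then v_{j-1} := N · v_j for j = 3, …, 2.

Pick v_3 = (1, 0, 0)ᵀ.
Then v_2 = N · v_3 = (2, -5, -6)ᵀ.
Then v_1 = N · v_2 = (0, -2, -4)ᵀ.

Sanity check: (A − (5)·I) v_1 = (0, 0, 0)ᵀ = 0. ✓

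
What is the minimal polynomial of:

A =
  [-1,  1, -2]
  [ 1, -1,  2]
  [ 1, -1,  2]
x^2

The characteristic polynomial is χ_A(x) = x^3, so the eigenvalues are known. The minimal polynomial is
  m_A(x) = Π_λ (x − λ)^{k_λ}
where k_λ is the size of the *largest* Jordan block for λ (equivalently, the smallest k with (A − λI)^k v = 0 for every generalised eigenvector v of λ).

  λ = 0: largest Jordan block has size 2, contributing (x − 0)^2

So m_A(x) = x^2 = x^2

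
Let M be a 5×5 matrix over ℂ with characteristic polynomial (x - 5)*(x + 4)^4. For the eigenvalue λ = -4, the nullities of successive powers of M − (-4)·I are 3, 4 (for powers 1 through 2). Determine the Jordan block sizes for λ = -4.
Block sizes for λ = -4: [2, 1, 1]

From the dimensions of kernels of powers, the number of Jordan blocks of size at least j is d_j − d_{j−1} where d_j = dim ker(N^j) (with d_0 = 0). Computing the differences gives [3, 1].
The number of blocks of size exactly k is (#blocks of size ≥ k) − (#blocks of size ≥ k + 1), so the partition is: 2 block(s) of size 1, 1 block(s) of size 2.
In nonincreasing order the block sizes are [2, 1, 1].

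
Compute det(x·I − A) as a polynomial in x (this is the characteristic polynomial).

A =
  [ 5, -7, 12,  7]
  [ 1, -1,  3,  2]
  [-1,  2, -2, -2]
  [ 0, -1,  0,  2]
x^4 - 4*x^3 + 6*x^2 - 4*x + 1

Expanding det(x·I − A) (e.g. by cofactor expansion or by noting that A is similar to its Jordan form J, which has the same characteristic polynomial as A) gives
  χ_A(x) = x^4 - 4*x^3 + 6*x^2 - 4*x + 1
which factors as (x - 1)^4. The eigenvalues (with algebraic multiplicities) are λ = 1 with multiplicity 4.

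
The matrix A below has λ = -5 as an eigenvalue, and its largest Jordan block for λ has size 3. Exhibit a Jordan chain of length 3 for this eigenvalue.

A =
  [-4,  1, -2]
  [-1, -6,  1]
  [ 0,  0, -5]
A Jordan chain for λ = -5 of length 3:
v_1 = (-1, 1, 0)ᵀ
v_2 = (-2, 1, 0)ᵀ
v_3 = (0, 0, 1)ᵀ

Let N = A − (-5)·I. We want v_3 with N^3 v_3 = 0 but N^2 v_3 ≠ 0; then v_{j-1} := N · v_j for j = 3, …, 2.

Pick v_3 = (0, 0, 1)ᵀ.
Then v_2 = N · v_3 = (-2, 1, 0)ᵀ.
Then v_1 = N · v_2 = (-1, 1, 0)ᵀ.

Sanity check: (A − (-5)·I) v_1 = (0, 0, 0)ᵀ = 0. ✓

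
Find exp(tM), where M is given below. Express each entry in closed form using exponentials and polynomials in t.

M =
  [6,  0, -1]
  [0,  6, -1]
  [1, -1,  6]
e^{tM} =
  [-t^2*exp(6*t)/2 + exp(6*t), t^2*exp(6*t)/2, -t*exp(6*t)]
  [-t^2*exp(6*t)/2, t^2*exp(6*t)/2 + exp(6*t), -t*exp(6*t)]
  [t*exp(6*t), -t*exp(6*t), exp(6*t)]

Strategy: write M = P · J · P⁻¹ where J is a Jordan canonical form, so e^{tM} = P · e^{tJ} · P⁻¹, and e^{tJ} can be computed block-by-block.

M has Jordan form
J =
  [6, 1, 0]
  [0, 6, 1]
  [0, 0, 6]
(up to reordering of blocks).

Per-block formulas:
  For a 3×3 Jordan block J_3(6): exp(t · J_3(6)) = e^(6t)·(I + t·N + (t^2/2)·N^2), where N is the 3×3 nilpotent shift.

After assembling e^{tJ} and conjugating by P, we get:

e^{tM} =
  [-t^2*exp(6*t)/2 + exp(6*t), t^2*exp(6*t)/2, -t*exp(6*t)]
  [-t^2*exp(6*t)/2, t^2*exp(6*t)/2 + exp(6*t), -t*exp(6*t)]
  [t*exp(6*t), -t*exp(6*t), exp(6*t)]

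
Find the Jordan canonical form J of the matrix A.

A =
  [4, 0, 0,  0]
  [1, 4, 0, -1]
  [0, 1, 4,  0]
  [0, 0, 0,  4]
J_3(4) ⊕ J_1(4)

The characteristic polynomial is
  det(x·I − A) = x^4 - 16*x^3 + 96*x^2 - 256*x + 256 = (x - 4)^4

Eigenvalues and multiplicities (the geometric multiplicity of λ is n − rank(A − λI), which equals the number of Jordan blocks for λ):
  λ = 4: algebraic multiplicity = 4, geometric multiplicity = 2

Determining the block sizes for each eigenvalue:
  λ = 4: with am = 4 and gm = 2, the partition is not yet determined (e.g. several partitions of 4 into 2 parts exist). Let N = A − (4)·I. Computing rank(N^1) = 2, rank(N^2) = 1, rank(N^3) = 0; the number of blocks of size ≥ j is rank(N^{j−1}) − rank(N^j), giving [2, 1, 1]. So we have 1 block(s) of size 3, 1 block(s) of size 1 → block sizes [3, 1]

Assembling the blocks gives a Jordan form
J =
  [4, 1, 0, 0]
  [0, 4, 1, 0]
  [0, 0, 4, 0]
  [0, 0, 0, 4]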